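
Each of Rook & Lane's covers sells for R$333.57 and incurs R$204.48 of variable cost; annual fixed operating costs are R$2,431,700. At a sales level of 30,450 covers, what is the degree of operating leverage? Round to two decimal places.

2.62

At 30,450 units, contribution = 30,450 × R$129.09 = R$3,930,790.50.
Subtracting fixed costs: EBIT = R$3,930,790.50 − R$2,431,700 = R$1,499,090.50.
DOL = contribution ÷ EBIT = R$3,930,790.50 ÷ R$1,499,090.50 = 2.6221.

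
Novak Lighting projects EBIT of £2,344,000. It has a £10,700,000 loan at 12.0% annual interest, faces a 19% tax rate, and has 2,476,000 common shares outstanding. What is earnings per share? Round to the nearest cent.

£0.35

Pre-tax income = £2,344,000 − £1,284,000.00 = £1,060,000.00.
After tax at 19%: net income = £1,060,000.00 × 0.81 = £858,600.00.
Per share: £858,600.00 / 2,476,000 shares = £0.35.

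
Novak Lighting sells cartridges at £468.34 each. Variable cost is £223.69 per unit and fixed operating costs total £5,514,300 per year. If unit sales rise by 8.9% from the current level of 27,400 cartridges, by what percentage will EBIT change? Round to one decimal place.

At 27,400 units, contribution = 27,400 × £244.65 = £6,703,410.00.
EBIT = £6,703,410.00 − £5,514,300 = £1,189,110.00.
Degree of operating leverage = £6,703,410.00 / £1,189,110.00 = 5.6373.
%ΔEBIT = DOL × %ΔSales = 5.6373 × +8.9% = +50.2%.

+50.2%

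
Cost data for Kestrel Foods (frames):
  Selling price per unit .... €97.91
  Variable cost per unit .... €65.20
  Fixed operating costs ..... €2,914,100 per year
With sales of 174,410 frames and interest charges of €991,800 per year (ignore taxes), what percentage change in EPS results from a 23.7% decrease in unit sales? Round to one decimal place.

-75.2%

Contribution at this volume is 174,410 × €32.71 = €5,704,951.10.
EBIT = €5,704,951.10 − €2,914,100 = €2,790,851.10.
Interest = €991,800.00, so EBIT − I = €1,799,051.10.
DCL = total CM / (EBIT − I) = €5,704,951.10 / €1,799,051.10 = 3.1711.
%ΔEPS = DCL × %ΔSales = 3.1711 × -23.7% = -75.2%.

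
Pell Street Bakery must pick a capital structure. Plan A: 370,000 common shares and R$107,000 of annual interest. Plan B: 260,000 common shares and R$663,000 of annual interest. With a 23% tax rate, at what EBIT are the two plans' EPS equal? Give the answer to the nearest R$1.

R$1,977,182

At indifference, (EBIT − 107,000)(1 − t)/370,000 = (EBIT − 663,000)(1 − t)/260,000.
The (1 − t) factor cancels: (EBIT − 107,000) × 260,000 = (EBIT − 663,000) × 370,000.
EBIT × (370,000 − 260,000) = 663,000 × 370,000 − 107,000 × 260,000 = 217,490,000,000, so EBIT = 217,490,000,000 ÷ 110,000 = 1,977,181.82.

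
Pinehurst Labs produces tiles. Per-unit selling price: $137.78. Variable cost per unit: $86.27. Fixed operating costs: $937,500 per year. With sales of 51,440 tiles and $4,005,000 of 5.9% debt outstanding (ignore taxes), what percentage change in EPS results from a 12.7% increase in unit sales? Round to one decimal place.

+22.8%

Total contribution margin = 51,440 × $51.51 = $2,649,674.40.
Operating income = contribution − fixed costs = $2,649,674.40 − $937,500 = $1,712,174.40.
Interest = $236,295.00, so EBIT − I = $1,475,879.40.
DCL = total CM / (EBIT − I) = $2,649,674.40 / $1,475,879.40 = 1.7953.
EPS therefore changes by 1.7953 × (+12.7%) = +22.8%.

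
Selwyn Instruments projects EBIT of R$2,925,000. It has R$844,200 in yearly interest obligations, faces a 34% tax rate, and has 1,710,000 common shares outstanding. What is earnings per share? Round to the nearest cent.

Pre-tax income = R$2,925,000 − R$844,200.00 = R$2,080,800.00.
After tax at 34%: net income = R$2,080,800.00 × 0.66 = R$1,373,328.00.
Per share: R$1,373,328.00 / 1,710,000 shares = R$0.80.

R$0.80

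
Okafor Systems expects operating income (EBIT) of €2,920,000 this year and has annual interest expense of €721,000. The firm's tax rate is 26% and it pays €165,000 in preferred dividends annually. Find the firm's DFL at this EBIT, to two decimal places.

1.48

Interest = €721,000.00.
Preferred dividends grossed up pre-tax: €165,000 / (1 − 0.26) = €222,972.97.
DFL = EBIT ÷ [EBIT − I − D_p/(1−t)] = €2,920,000 ÷ [€2,920,000 − €721,000.00 − €222,972.97] = €2,920,000 ÷ €1,976,027.03 = 1.4777.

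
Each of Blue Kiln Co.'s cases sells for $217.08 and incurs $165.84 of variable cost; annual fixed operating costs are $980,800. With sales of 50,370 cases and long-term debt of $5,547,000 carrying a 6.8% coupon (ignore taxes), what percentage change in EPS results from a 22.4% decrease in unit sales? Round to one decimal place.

Contribution at this volume is 50,370 × $51.24 = $2,580,958.80.
EBIT = $2,580,958.80 − $980,800 = $1,600,158.80.
After interest of $377,196.00, pre-tax earnings = $1,222,962.80.
DCL = total CM / (EBIT − I) = $2,580,958.80 / $1,222,962.80 = 2.1104.
EPS therefore changes by 2.1104 × (-22.4%) = -47.3%.

-47.3%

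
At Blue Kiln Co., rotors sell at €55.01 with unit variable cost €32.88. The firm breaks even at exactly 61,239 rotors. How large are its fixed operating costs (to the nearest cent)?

€1,355,219.07

Each unit contributes €55.01 − €32.88 = €22.13.
Fixed costs = break-even units × CM = 61,239 × €22.13 = €1,355,219.07.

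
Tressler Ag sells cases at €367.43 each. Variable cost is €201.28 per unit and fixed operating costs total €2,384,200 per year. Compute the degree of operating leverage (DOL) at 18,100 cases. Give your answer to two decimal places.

4.83

Total contribution margin = 18,100 × €166.15 = €3,007,315.00.
Operating income = contribution − fixed costs = €3,007,315.00 − €2,384,200 = €623,115.00.
So DOL = total CM / EBIT = €3,007,315.00 / €623,115.00 = 4.8263.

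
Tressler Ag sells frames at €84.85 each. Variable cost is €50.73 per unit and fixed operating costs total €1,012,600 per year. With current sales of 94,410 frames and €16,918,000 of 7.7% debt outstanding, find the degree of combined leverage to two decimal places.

At 94,410 units, contribution = 94,410 × €34.12 = €3,221,269.20.
Subtracting fixed costs: EBIT = €3,221,269.20 − €1,012,600 = €2,208,669.20. Interest = €1,302,686.00, so EBIT − I = €905,983.20.
DCL = contribution ÷ (EBIT − I) = €3,221,269.20 ÷ €905,983.20 = 3.5556.

3.56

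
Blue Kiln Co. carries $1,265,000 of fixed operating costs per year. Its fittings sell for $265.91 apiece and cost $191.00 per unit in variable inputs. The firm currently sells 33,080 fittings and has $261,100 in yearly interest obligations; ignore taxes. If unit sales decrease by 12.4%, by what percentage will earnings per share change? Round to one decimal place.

-32.3%

At 33,080 units, contribution = 33,080 × $74.91 = $2,478,022.80.
Subtracting fixed costs: EBIT = $2,478,022.80 − $1,265,000 = $1,213,022.80.
Interest = $261,100.00, so EBIT − I = $951,922.80.
DCL = total CM / (EBIT − I) = $2,478,022.80 / $951,922.80 = 2.6032.
%ΔEPS = DCL × %ΔSales = 2.6032 × -12.4% = -32.3%.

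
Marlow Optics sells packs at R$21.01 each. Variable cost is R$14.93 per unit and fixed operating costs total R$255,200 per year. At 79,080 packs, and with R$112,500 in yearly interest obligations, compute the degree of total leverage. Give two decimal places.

4.25

Contribution at this volume is 79,080 × R$6.08 = R$480,806.40.
Operating income = contribution − fixed costs = R$480,806.40 − R$255,200 = R$225,606.40. Interest = R$112,500.00.
DOL = R$480,806.40 ÷ R$225,606.40 = 2.1312; DFL = R$225,606.40 ÷ R$113,106.40 = 1.9946.
DCL = DOL × DFL = 2.1312 × 1.9946 = 4.2509.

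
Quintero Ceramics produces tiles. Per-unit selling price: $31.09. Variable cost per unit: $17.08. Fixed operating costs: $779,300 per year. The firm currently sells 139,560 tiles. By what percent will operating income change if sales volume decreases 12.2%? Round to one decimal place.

-20.3%

Contribution at this volume is 139,560 × $14.01 = $1,955,235.60.
Subtracting fixed costs: EBIT = $1,955,235.60 − $779,300 = $1,175,935.60.
So DOL = total CM / EBIT = $1,955,235.60 / $1,175,935.60 = 1.6627.
Operating income changes by 1.6627 × -12.2% = -20.3%.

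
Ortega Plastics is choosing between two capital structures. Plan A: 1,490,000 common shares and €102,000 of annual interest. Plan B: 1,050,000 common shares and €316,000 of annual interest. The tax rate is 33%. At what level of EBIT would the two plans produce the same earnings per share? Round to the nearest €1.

Set EPS_A = EPS_B: (EBIT − €102,000)(1 − 0.33) ÷ 1,490,000 = (EBIT − €316,000)(1 − 0.33) ÷ 1,050,000.
Cancelling (1 − t) and cross-multiplying: 1,050,000·(EBIT − 102,000) = 1,490,000·(EBIT − 316,000).
EBIT × (1,490,000 − 1,050,000) = 316,000 × 1,490,000 − 102,000 × 1,050,000 = 363,740,000,000, so EBIT = 363,740,000,000 ÷ 440,000 = 826,681.82.

€826,682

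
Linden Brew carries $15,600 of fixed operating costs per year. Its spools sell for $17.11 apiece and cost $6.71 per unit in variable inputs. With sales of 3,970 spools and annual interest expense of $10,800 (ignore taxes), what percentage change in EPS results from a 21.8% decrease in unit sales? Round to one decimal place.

-60.5%

At 3,970 units, contribution = 3,970 × $10.40 = $41,288.00.
EBIT = $41,288.00 − $15,600 = $25,688.00.
After interest of $10,800.00, pre-tax earnings = $14,888.00.
Degree of combined leverage = contribution ÷ (EBIT − I) = $41,288.00 ÷ $14,888.00 = 2.7732.
%ΔEPS = DCL × %ΔSales = 2.7732 × -21.8% = -60.5%.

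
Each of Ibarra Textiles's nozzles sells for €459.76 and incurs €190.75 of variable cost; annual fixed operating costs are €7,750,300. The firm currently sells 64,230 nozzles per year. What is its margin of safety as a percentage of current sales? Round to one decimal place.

Each unit contributes €459.76 − €190.75 = €269.01. Break-even units = €7,750,300 ÷ €269.01 = 28,810.45; break-even revenue = 28,810.45 × €459.76 = €13,245,893.94.
Current sales = 64,230 × €459.76 = €29,530,384.80.
Margin of safety = (€29,530,384.80 − €13,245,893.94) ÷ €29,530,384.80 = 55.1%.

55.1%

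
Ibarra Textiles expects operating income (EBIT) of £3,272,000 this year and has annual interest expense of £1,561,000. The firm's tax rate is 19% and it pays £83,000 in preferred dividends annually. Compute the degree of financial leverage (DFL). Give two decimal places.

Interest = £1,561,000.00.
Pre-tax preferred-dividend burden = £83,000 ÷ (1 − 0.19) = £102,469.14.
DFL = EBIT ÷ [EBIT − I − D_p/(1−t)] = £3,272,000 ÷ [£3,272,000 − £1,561,000.00 − £102,469.14] = £3,272,000 ÷ £1,608,530.86 = 2.0342.

2.03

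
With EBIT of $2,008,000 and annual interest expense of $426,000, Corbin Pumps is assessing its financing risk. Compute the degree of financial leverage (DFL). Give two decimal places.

Interest = $426,000.00.
DFL = EBIT ÷ (EBIT − I) = $2,008,000 ÷ ($2,008,000 − $426,000.00) = $2,008,000 ÷ $1,582,000.00 = 1.2693.

1.27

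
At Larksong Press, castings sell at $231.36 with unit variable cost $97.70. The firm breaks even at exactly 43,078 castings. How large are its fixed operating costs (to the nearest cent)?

Unit CM = price − variable cost = $231.36 − $97.70 = $133.66.
Since BE = FC / CM, FC = 43,078 × $133.66 = $5,757,805.48.

$5,757,805.48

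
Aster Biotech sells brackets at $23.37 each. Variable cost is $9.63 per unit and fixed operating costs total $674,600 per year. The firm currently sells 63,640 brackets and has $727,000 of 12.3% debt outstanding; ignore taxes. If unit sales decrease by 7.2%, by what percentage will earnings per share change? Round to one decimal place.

-57.0%

At 63,640 units, contribution = 63,640 × $13.74 = $874,413.60.
Subtracting fixed costs: EBIT = $874,413.60 − $674,600 = $199,813.60.
After interest of $89,421.00, pre-tax earnings = $110,392.60.
DCL = total CM / (EBIT − I) = $874,413.60 / $110,392.60 = 7.9209.
EPS therefore changes by 7.9209 × (-7.2%) = -57.0%.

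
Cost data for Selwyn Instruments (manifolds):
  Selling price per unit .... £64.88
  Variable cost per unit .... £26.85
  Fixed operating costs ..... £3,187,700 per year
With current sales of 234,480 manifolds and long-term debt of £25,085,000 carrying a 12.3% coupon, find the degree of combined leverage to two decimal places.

3.37

Total contribution margin = 234,480 × £38.03 = £8,917,274.40.
EBIT = £8,917,274.40 − £3,187,700 = £5,729,574.40. Interest = £3,085,455.00, so EBIT − I = £2,644,119.40.
DCL = contribution ÷ (EBIT − I) = £8,917,274.40 ÷ £2,644,119.40 = 3.3725.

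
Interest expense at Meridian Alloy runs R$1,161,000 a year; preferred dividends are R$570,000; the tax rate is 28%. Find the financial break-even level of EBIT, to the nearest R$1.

Preferred dividends are paid after tax, so their pre-tax equivalent is R$570,000 ÷ (1 − 0.28) = R$791,666.67.
Financial break-even EBIT = interest + D_p ÷ (1 − t) = R$1,161,000 + R$791,666.67 = R$1,952,666.67.

R$1,952,667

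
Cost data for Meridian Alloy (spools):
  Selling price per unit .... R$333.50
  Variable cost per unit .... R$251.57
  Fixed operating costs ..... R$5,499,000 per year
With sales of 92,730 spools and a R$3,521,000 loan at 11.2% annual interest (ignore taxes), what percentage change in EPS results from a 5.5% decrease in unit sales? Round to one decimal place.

Contribution at this volume is 92,730 × R$81.93 = R$7,597,368.90.
Operating income = contribution − fixed costs = R$7,597,368.90 − R$5,499,000 = R$2,098,368.90.
After interest of R$394,352.00, pre-tax earnings = R$1,704,016.90.
Degree of combined leverage = contribution ÷ (EBIT − I) = R$7,597,368.90 ÷ R$1,704,016.90 = 4.4585.
%ΔEPS = DCL × %ΔSales = 4.4585 × -5.5% = -24.5%.

-24.5%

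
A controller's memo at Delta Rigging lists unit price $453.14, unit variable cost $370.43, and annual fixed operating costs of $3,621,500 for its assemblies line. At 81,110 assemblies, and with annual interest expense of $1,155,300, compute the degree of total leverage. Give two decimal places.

3.47

At 81,110 units, contribution = 81,110 × $82.71 = $6,708,608.10.
Subtracting fixed costs: EBIT = $6,708,608.10 − $3,621,500 = $3,087,108.10. Interest = $1,155,300.00, so EBIT − I = $1,931,808.10.
Degree of total leverage = total CM / (EBIT − interest) = $6,708,608.10 / $1,931,808.10 = 3.4727.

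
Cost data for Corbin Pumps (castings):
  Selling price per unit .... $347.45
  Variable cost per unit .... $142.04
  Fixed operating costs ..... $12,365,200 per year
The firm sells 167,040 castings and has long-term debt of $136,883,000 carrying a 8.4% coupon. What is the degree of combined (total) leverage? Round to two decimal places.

Contribution at this volume is 167,040 × $205.41 = $34,311,686.40.
Subtracting fixed costs: EBIT = $34,311,686.40 − $12,365,200 = $21,946,486.40. Interest = $11,498,172.00, so EBIT − I = $10,448,314.40.
DCL = contribution ÷ (EBIT − I) = $34,311,686.40 ÷ $10,448,314.40 = 3.2839.

3.28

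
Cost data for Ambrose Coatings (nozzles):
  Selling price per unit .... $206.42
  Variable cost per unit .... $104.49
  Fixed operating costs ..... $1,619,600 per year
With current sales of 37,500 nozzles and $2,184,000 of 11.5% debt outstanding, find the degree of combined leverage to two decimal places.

Contribution at this volume is 37,500 × $101.93 = $3,822,375.00.
EBIT = $3,822,375.00 − $1,619,600 = $2,202,775.00. Interest = $251,160.00.
DOL = $3,822,375.00 ÷ $2,202,775.00 = 1.7353; DFL = $2,202,775.00 ÷ $1,951,615.00 = 1.1287.
Combined leverage = 1.7353 × 1.1287 = 1.9586.

1.96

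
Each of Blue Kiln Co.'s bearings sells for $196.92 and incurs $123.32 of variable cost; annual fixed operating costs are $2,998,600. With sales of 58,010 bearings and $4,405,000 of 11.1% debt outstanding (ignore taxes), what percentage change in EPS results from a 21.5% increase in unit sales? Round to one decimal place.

Total contribution margin = 58,010 × $73.60 = $4,269,536.00.
Subtracting fixed costs: EBIT = $4,269,536.00 − $2,998,600 = $1,270,936.00.
Interest = $488,955.00, so EBIT − I = $781,981.00.
DCL = total CM / (EBIT − I) = $4,269,536.00 / $781,981.00 = 5.4599.
EPS therefore changes by 5.4599 × (+21.5%) = +117.4%.

+117.4%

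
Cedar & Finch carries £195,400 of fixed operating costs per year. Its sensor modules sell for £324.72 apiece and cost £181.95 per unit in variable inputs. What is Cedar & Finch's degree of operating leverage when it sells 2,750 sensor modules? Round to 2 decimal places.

1.99

Contribution at this volume is 2,750 × £142.77 = £392,617.50.
Subtracting fixed costs: EBIT = £392,617.50 − £195,400 = £197,217.50.
Degree of operating leverage = £392,617.50 / £197,217.50 = 1.9908.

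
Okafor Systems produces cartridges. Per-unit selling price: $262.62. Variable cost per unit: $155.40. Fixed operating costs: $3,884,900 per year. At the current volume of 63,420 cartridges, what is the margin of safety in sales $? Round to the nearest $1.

$7,139,855

Each unit contributes $262.62 − $155.40 = $107.22. Break-even units = $3,884,900 ÷ $107.22 = 36,232.98; break-even revenue = 36,232.98 × $262.62 = $9,515,504.92.
Current sales = 63,420 × $262.62 = $16,655,360.40.
Margin of safety = $16,655,360.40 − $9,515,504.92 = $7,139,855.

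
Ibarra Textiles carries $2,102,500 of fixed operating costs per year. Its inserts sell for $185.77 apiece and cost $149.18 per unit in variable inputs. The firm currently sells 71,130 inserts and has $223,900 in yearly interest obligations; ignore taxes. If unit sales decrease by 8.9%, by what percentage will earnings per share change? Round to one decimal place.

-83.9%

Total contribution margin = 71,130 × $36.59 = $2,602,646.70.
Subtracting fixed costs: EBIT = $2,602,646.70 − $2,102,500 = $500,146.70.
After interest of $223,900.00, pre-tax earnings = $276,246.70.
Degree of combined leverage = contribution ÷ (EBIT − I) = $2,602,646.70 ÷ $276,246.70 = 9.4215.
%ΔEPS = DCL × %ΔSales = 9.4215 × -8.9% = -83.9%.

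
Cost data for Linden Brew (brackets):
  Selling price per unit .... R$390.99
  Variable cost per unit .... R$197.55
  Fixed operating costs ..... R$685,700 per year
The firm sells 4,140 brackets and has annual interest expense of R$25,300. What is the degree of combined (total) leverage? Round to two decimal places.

8.91

At 4,140 units, contribution = 4,140 × R$193.44 = R$800,841.60.
Operating income = contribution − fixed costs = R$800,841.60 − R$685,700 = R$115,141.60. Interest = R$25,300.00, so EBIT − I = R$89,841.60.
DCL = contribution ÷ (EBIT − I) = R$800,841.60 ÷ R$89,841.60 = 8.9139.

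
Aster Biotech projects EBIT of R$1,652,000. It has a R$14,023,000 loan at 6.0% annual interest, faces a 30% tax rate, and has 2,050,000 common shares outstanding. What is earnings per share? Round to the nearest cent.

Interest = R$841,380.00, so EBT = R$1,652,000 − R$841,380.00 = R$810,620.00.
Net income = R$810,620.00 × (1 − 0.30) = R$567,434.00.
EPS = R$567,434.00 ÷ 2,050,000 = R$0.28.

R$0.28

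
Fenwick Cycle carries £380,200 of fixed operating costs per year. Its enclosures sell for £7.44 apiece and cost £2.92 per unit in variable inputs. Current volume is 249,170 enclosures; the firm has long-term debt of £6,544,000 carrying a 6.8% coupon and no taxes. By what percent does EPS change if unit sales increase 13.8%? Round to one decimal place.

Contribution at this volume is 249,170 × £4.52 = £1,126,248.40.
Subtracting fixed costs: EBIT = £1,126,248.40 − £380,200 = £746,048.40.
Interest = £444,992.00, so EBIT − I = £301,056.40.
DCL = total CM / (EBIT − I) = £1,126,248.40 / £301,056.40 = 3.7410.
EPS therefore changes by 3.7410 × (+13.8%) = +51.6%.

+51.6%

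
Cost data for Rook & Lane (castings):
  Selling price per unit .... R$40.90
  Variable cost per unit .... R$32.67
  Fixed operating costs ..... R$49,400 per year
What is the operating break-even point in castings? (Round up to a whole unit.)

Unit CM = price − variable cost = R$40.90 − R$32.67 = R$8.23.
Units to break even: R$49,400 ÷ R$8.23 = 6,002.43, rounded up to 6,003.

6,003 castings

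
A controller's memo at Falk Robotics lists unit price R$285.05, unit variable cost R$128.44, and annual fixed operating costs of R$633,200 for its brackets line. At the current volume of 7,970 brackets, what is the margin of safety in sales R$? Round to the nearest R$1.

Unit CM = price − variable cost = R$285.05 − R$128.44 = R$156.61. Break-even units = R$633,200 ÷ R$156.61 = 4,043.16; break-even revenue = 4,043.16 × R$285.05 = R$1,152,504.05.
Current sales = 7,970 × R$285.05 = R$2,271,848.50.
Margin of safety = R$2,271,848.50 − R$1,152,504.05 = R$1,119,344.

R$1,119,344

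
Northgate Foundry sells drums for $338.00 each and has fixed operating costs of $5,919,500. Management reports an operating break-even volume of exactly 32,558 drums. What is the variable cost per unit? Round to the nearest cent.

At break-even, FC = Q × (P − VC), so P − VC = $5,919,500 ÷ 32,558 = $181.8140.
Variable cost per unit = $338.00 − $181.8140 = $156.19.

$156.19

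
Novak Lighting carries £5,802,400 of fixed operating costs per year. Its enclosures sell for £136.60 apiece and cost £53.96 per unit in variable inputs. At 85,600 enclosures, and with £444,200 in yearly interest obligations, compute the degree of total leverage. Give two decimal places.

Total contribution margin = 85,600 × £82.64 = £7,073,984.00.
EBIT = £7,073,984.00 − £5,802,400 = £1,271,584.00. Interest = £444,200.00.
DOL = £7,073,984.00 ÷ £1,271,584.00 = 5.5631; DFL = £1,271,584.00 ÷ £827,384.00 = 1.5369.
Combined leverage = 5.5631 × 1.5369 = 8.5499.

8.55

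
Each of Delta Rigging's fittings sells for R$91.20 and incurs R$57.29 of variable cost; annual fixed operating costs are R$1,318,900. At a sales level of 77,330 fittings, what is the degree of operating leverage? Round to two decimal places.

Total contribution margin = 77,330 × R$33.91 = R$2,622,260.30.
EBIT = R$2,622,260.30 − R$1,318,900 = R$1,303,360.30.
So DOL = total CM / EBIT = R$2,622,260.30 / R$1,303,360.30 = 2.0119.

2.01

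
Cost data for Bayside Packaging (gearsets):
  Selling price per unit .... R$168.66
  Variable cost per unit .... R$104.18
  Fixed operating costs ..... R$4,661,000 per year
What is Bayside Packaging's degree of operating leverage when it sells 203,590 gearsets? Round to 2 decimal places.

1.55

Contribution at this volume is 203,590 × R$64.48 = R$13,127,483.20.
EBIT = R$13,127,483.20 − R$4,661,000 = R$8,466,483.20.
Degree of operating leverage = R$13,127,483.20 / R$8,466,483.20 = 1.5505.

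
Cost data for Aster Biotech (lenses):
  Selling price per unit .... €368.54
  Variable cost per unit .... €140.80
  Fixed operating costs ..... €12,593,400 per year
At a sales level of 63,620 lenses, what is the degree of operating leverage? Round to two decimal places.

7.64

Total contribution margin = 63,620 × €227.74 = €14,488,818.80.
EBIT = €14,488,818.80 − €12,593,400 = €1,895,418.80.
So DOL = total CM / EBIT = €14,488,818.80 / €1,895,418.80 = 7.6441.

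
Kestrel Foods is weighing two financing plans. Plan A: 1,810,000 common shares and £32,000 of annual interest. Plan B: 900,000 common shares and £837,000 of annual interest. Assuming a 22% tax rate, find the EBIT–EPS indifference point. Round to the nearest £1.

Set EPS_A = EPS_B: (EBIT − £32,000)(1 − 0.22) ÷ 1,810,000 = (EBIT − £837,000)(1 − 0.22) ÷ 900,000.
The (1 − t) factor cancels: (EBIT − 32,000) × 900,000 = (EBIT − 837,000) × 1,810,000.
Solving, EBIT = (837,000·1,810,000 − 32,000·900,000) / (1,810,000 − 900,000) = 1,486,170,000,000 / 910,000 = 1,633,153.85.

£1,633,154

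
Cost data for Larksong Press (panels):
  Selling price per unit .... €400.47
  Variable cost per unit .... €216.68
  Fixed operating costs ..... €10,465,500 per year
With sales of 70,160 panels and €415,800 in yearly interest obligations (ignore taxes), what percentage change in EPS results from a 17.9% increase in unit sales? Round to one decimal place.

Total contribution margin = 70,160 × €183.79 = €12,894,706.40.
Subtracting fixed costs: EBIT = €12,894,706.40 − €10,465,500 = €2,429,206.40.
After interest of €415,800.00, pre-tax earnings = €2,013,406.40.
DCL = total CM / (EBIT − I) = €12,894,706.40 / €2,013,406.40 = 6.4044.
EPS therefore changes by 6.4044 × (+17.9%) = +114.6%.

+114.6%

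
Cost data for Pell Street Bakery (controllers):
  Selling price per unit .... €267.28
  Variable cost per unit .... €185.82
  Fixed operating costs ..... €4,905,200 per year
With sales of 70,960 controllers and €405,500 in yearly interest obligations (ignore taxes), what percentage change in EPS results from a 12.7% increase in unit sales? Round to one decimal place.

+156.3%

Total contribution margin = 70,960 × €81.46 = €5,780,401.60.
Operating income = contribution − fixed costs = €5,780,401.60 − €4,905,200 = €875,201.60.
Interest = €405,500.00, so EBIT − I = €469,701.60.
DCL = total CM / (EBIT − I) = €5,780,401.60 / €469,701.60 = 12.3065.
EPS therefore changes by 12.3065 × (+12.7%) = +156.3%.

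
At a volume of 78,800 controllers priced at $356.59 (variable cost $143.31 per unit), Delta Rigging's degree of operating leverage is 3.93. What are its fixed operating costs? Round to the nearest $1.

$12,530,010

Total contribution margin = 78,800 × $213.28 = $16,806,464.00.
Since DOL = CM ÷ EBIT, EBIT = $16,806,464.00 ÷ 3.93 = $4,276,453.94.
And FC = contribution − EBIT = $16,806,464.00 − $4,276,453.94 = $12,530,010.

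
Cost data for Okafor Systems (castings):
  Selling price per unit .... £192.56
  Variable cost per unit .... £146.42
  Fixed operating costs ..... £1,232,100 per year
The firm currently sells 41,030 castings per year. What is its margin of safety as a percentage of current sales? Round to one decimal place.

Unit CM = price − variable cost = £192.56 − £146.42 = £46.14. Break-even units = £1,232,100 ÷ £46.14 = 26,703.51; break-even revenue = 26,703.51 × £192.56 = £5,142,028.09.
Current sales = 41,030 × £192.56 = £7,900,736.80.
Margin of safety = (£7,900,736.80 − £5,142,028.09) ÷ £7,900,736.80 = 34.9%.

34.9%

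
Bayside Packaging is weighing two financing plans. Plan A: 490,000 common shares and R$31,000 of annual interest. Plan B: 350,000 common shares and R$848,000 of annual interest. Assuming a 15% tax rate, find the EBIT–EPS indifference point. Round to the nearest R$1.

R$2,890,500

At indifference, (EBIT − 31,000)(1 − t)/490,000 = (EBIT − 848,000)(1 − t)/350,000.
Cancelling (1 − t) and cross-multiplying: 350,000·(EBIT − 31,000) = 490,000·(EBIT − 848,000).
EBIT × (490,000 − 350,000) = 848,000 × 490,000 − 31,000 × 350,000 = 404,670,000,000, so EBIT = 404,670,000,000 ÷ 140,000 = 2,890,500.00.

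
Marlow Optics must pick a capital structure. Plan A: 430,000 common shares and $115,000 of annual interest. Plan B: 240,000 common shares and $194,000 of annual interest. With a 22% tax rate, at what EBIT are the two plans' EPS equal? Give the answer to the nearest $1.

$293,789

Set EPS_A = EPS_B: (EBIT − $115,000)(1 − 0.22) ÷ 430,000 = (EBIT − $194,000)(1 − 0.22) ÷ 240,000.
Cancelling (1 − t) and cross-multiplying: 240,000·(EBIT − 115,000) = 430,000·(EBIT − 194,000).
EBIT × (430,000 − 240,000) = 194,000 × 430,000 − 115,000 × 240,000 = 55,820,000,000, so EBIT = 55,820,000,000 ÷ 190,000 = 293,789.47.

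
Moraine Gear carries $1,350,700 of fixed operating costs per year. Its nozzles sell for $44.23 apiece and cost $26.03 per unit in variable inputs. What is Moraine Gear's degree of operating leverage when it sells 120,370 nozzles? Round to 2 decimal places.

At 120,370 units, contribution = 120,370 × $18.20 = $2,190,734.00.
Operating income = contribution − fixed costs = $2,190,734.00 − $1,350,700 = $840,034.00.
Degree of operating leverage = $2,190,734.00 / $840,034.00 = 2.6079.

2.61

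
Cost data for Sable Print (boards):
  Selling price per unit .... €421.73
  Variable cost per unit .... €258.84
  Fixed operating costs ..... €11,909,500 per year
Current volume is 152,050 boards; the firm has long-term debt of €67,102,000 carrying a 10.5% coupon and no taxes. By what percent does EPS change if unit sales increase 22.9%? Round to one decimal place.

+97.6%

Total contribution margin = 152,050 × €162.89 = €24,767,424.50.
EBIT = €24,767,424.50 − €11,909,500 = €12,857,924.50.
After interest of €7,045,710.00, pre-tax earnings = €5,812,214.50.
DCL = total CM / (EBIT − I) = €24,767,424.50 / €5,812,214.50 = 4.2613.
EPS therefore changes by 4.2613 × (+22.9%) = +97.6%.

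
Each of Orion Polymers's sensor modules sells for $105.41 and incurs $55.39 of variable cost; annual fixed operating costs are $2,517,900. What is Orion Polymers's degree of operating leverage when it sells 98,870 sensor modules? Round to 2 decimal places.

At 98,870 units, contribution = 98,870 × $50.02 = $4,945,477.40.
Subtracting fixed costs: EBIT = $4,945,477.40 − $2,517,900 = $2,427,577.40.
So DOL = total CM / EBIT = $4,945,477.40 / $2,427,577.40 = 2.0372.

2.04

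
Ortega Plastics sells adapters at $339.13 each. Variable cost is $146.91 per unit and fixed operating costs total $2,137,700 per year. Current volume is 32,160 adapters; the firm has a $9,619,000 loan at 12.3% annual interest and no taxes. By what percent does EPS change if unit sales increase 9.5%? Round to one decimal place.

Contribution at this volume is 32,160 × $192.22 = $6,181,795.20.
Subtracting fixed costs: EBIT = $6,181,795.20 − $2,137,700 = $4,044,095.20.
Interest = $1,183,137.00, so EBIT − I = $2,860,958.20.
DCL = total CM / (EBIT − I) = $6,181,795.20 / $2,860,958.20 = 2.1607.
EPS therefore changes by 2.1607 × (+9.5%) = +20.5%.

+20.5%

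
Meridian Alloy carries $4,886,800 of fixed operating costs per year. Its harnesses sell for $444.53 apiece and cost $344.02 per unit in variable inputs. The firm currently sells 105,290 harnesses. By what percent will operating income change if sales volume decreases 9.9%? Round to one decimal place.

Total contribution margin = 105,290 × $100.51 = $10,582,697.90.
Subtracting fixed costs: EBIT = $10,582,697.90 − $4,886,800 = $5,695,897.90.
DOL = contribution ÷ EBIT = $10,582,697.90 ÷ $5,695,897.90 = 1.8580.
Operating income changes by 1.8580 × -9.9% = -18.4%.

-18.4%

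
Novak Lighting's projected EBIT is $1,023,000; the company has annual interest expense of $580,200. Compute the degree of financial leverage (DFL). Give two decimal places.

Annual interest charges come to $580,200.00.
DFL = EBIT ÷ (EBIT − I) = $1,023,000 ÷ ($1,023,000 − $580,200.00) = $1,023,000 ÷ $442,800.00 = 2.3103.

2.31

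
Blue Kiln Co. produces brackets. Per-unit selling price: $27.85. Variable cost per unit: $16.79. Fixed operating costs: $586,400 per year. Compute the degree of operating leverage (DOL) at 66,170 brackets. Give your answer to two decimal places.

Contribution at this volume is 66,170 × $11.06 = $731,840.20.
EBIT = $731,840.20 − $586,400 = $145,440.20.
So DOL = total CM / EBIT = $731,840.20 / $145,440.20 = 5.0319.

5.03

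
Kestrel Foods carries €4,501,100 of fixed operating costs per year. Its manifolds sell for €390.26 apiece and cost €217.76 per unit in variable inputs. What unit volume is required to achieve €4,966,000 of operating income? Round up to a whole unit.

Contribution margin per unit = €390.26 − €217.76 = €172.50.
Required volume = (fixed costs + target profit) ÷ CM = (€4,501,100 + €4,966,000) ÷ €172.50 = 54,881.74, so 54,882 manifolds.

54,882 manifolds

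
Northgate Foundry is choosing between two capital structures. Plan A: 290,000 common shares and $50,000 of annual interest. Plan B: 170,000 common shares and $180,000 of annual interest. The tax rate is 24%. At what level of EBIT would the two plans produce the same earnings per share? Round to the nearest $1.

At indifference, (EBIT − 50,000)(1 − t)/290,000 = (EBIT − 180,000)(1 − t)/170,000.
Cancelling (1 − t) and cross-multiplying: 170,000·(EBIT − 50,000) = 290,000·(EBIT − 180,000).
Solving, EBIT = (180,000·290,000 − 50,000·170,000) / (290,000 − 170,000) = 43,700,000,000 / 120,000 = 364,166.67.

$364,167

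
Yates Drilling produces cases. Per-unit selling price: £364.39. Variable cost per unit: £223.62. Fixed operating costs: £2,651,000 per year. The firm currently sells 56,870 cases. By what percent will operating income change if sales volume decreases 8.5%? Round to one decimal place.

Total contribution margin = 56,870 × £140.77 = £8,005,589.90.
Operating income = contribution − fixed costs = £8,005,589.90 − £2,651,000 = £5,354,589.90.
DOL = contribution ÷ EBIT = £8,005,589.90 ÷ £5,354,589.90 = 1.4951.
So EBIT moves 1.4951 × (-8.5%) = -12.7%.

-12.7%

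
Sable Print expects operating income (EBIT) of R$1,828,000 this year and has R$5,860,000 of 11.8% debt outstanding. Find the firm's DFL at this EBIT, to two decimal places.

1.61

Interest = R$691,480.00.
Degree of financial leverage = EBIT / (EBIT − interest) = R$1,828,000 / R$1,136,520.00 = 1.6084.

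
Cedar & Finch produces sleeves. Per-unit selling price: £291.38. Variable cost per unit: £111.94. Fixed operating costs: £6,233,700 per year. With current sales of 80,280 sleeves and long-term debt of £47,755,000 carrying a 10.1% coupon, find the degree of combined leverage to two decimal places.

4.30

Total contribution margin = 80,280 × £179.44 = £14,405,443.20.
Subtracting fixed costs: EBIT = £14,405,443.20 − £6,233,700 = £8,171,743.20. Interest = £4,823,255.00.
DOL = £14,405,443.20 ÷ £8,171,743.20 = 1.7628; DFL = £8,171,743.20 ÷ £3,348,488.20 = 2.4404.
Combined leverage = 1.7628 × 2.4404 = 4.3019.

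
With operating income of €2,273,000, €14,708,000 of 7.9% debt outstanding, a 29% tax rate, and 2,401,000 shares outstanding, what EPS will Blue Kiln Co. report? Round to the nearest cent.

€0.33

Pre-tax income = €2,273,000 − €1,161,932.00 = €1,111,068.00.
Net income = €1,111,068.00 × (1 − 0.29) = €788,858.28.
Per share: €788,858.28 / 2,401,000 shares = €0.33.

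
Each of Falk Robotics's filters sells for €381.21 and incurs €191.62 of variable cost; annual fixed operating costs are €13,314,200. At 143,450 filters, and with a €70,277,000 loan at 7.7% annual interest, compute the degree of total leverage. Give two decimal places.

At 143,450 units, contribution = 143,450 × €189.59 = €27,196,685.50.
Operating income = contribution − fixed costs = €27,196,685.50 − €13,314,200 = €13,882,485.50. Interest = €5,411,329.00.
DOL = €27,196,685.50 ÷ €13,882,485.50 = 1.9591; DFL = €13,882,485.50 ÷ €8,471,156.50 = 1.6388.
DCL = DOL × DFL = 1.9591 × 1.6388 = 3.2106.

3.21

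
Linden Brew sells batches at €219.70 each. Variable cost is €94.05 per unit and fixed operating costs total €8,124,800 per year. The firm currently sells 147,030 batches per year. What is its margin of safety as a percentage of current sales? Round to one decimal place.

56.0%

Each unit contributes €219.70 − €94.05 = €125.65. Break-even units = €8,124,800 ÷ €125.65 = 64,662.16; break-even revenue = 64,662.16 × €219.70 = €14,206,275.85.
Actual sales revenue = 147,030 × €219.70 = €32,302,491.00.
Margin of safety = (€32,302,491.00 − €14,206,275.85) ÷ €32,302,491.00 = 56.0%.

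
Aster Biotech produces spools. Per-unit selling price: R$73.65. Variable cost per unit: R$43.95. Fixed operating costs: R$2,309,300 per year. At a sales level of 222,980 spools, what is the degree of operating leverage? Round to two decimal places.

At 222,980 units, contribution = 222,980 × R$29.70 = R$6,622,506.00.
Subtracting fixed costs: EBIT = R$6,622,506.00 − R$2,309,300 = R$4,313,206.00.
So DOL = total CM / EBIT = R$6,622,506.00 / R$4,313,206.00 = 1.5354.

1.54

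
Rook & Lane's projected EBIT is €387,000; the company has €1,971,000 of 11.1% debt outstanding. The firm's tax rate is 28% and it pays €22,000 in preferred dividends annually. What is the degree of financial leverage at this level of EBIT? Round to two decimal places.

Interest = €218,781.00.
Pre-tax preferred-dividend burden = €22,000 ÷ (1 − 0.28) = €30,555.56.
DFL = EBIT ÷ [EBIT − I − D_p/(1−t)] = €387,000 ÷ [€387,000 − €218,781.00 − €30,555.56] = €387,000 ÷ €137,663.44 = 2.8112.

2.81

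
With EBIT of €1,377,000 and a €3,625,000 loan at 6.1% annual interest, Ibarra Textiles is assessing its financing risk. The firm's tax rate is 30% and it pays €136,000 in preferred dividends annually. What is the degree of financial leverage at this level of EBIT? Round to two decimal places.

Annual interest charges come to €221,125.00.
Preferred dividends grossed up pre-tax: €136,000 / (1 − 0.30) = €194,285.71.
DFL = EBIT ÷ [EBIT − I − D_p/(1−t)] = €1,377,000 ÷ [€1,377,000 − €221,125.00 − €194,285.71] = €1,377,000 ÷ €961,589.29 = 1.4320.

1.43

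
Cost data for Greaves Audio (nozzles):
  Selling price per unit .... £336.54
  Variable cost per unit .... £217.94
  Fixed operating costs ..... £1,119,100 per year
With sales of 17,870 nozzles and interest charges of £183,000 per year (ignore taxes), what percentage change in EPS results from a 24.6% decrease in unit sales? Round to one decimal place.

At 17,870 units, contribution = 17,870 × £118.60 = £2,119,382.00.
Subtracting fixed costs: EBIT = £2,119,382.00 − £1,119,100 = £1,000,282.00.
After interest of £183,000.00, pre-tax earnings = £817,282.00.
DCL = total CM / (EBIT − I) = £2,119,382.00 / £817,282.00 = 2.5932.
%ΔEPS = DCL × %ΔSales = 2.5932 × -24.6% = -63.8%.

-63.8%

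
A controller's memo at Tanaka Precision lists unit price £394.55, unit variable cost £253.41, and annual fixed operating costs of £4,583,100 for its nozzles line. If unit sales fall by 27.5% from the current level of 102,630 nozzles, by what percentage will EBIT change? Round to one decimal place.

At 102,630 units, contribution = 102,630 × £141.14 = £14,485,198.20.
EBIT = £14,485,198.20 − £4,583,100 = £9,902,098.20.
Degree of operating leverage = £14,485,198.20 / £9,902,098.20 = 1.4628.
Operating income changes by 1.4628 × -27.5% = -40.2%.

-40.2%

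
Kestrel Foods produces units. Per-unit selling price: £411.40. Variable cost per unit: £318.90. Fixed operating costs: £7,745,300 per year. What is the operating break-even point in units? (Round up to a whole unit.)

83,733 units

Each unit contributes £411.40 − £318.90 = £92.50.
Units to break even: £7,745,300 ÷ £92.50 = 83,732.97, rounded up to 83,733.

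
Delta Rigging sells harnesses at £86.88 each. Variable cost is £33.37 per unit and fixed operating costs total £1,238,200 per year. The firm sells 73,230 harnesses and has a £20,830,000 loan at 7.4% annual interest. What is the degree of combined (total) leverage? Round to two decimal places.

Contribution at this volume is 73,230 × £53.51 = £3,918,537.30.
EBIT = £3,918,537.30 − £1,238,200 = £2,680,337.30. Interest = £1,541,420.00, so EBIT − I = £1,138,917.30.
Degree of total leverage = total CM / (EBIT − interest) = £3,918,537.30 / £1,138,917.30 = 3.4406.

3.44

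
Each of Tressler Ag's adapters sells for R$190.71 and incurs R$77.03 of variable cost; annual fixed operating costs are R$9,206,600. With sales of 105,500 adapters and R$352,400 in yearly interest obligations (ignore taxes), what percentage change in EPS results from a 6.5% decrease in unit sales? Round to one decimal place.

Contribution at this volume is 105,500 × R$113.68 = R$11,993,240.00.
Operating income = contribution − fixed costs = R$11,993,240.00 − R$9,206,600 = R$2,786,640.00.
Interest = R$352,400.00, so EBIT − I = R$2,434,240.00.
Degree of combined leverage = contribution ÷ (EBIT − I) = R$11,993,240.00 ÷ R$2,434,240.00 = 4.9269.
EPS therefore changes by 4.9269 × (-6.5%) = -32.0%.

-32.0%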